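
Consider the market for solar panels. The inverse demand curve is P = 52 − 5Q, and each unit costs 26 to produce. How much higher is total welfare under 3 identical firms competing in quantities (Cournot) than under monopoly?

The monopolist equates marginal revenue to marginal cost: 52 − 10Q = 26, so Q = 2.6. From demand, P = 39.
CS = ½·(52 − 39)·2.6 = 16.9; PS = (39 − 26)·2.6 = 33.8; TS = 50.7.
With 3 symmetric Cournot firms, each firm's FOC gives 52 − 20q = 26, so q = 1.3, Q = 3·1.3 = 3.9, and P = 32.5.
CS = ½·(52 − 32.5)·3.9 = 38.025; PS = (32.5 − 26)·3.9 = 25.35; TS = 63.375.
Change in total welfare: 63.375 − 50.7 = 12.675.

Total welfare rises by 12.675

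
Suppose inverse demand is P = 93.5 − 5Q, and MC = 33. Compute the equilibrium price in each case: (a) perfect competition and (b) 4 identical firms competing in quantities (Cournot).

Perfect competition: P = MC = 33, so 93.5 − 5Q = 33 and Q = 12.1.
With 4 symmetric Cournot firms, each firm's FOC gives 93.5 − 25q = 33, so q = 2.42, Q = 4·2.42 = 9.68, and P = 45.1.

Competition: P = 33; Cournot: P = 45.1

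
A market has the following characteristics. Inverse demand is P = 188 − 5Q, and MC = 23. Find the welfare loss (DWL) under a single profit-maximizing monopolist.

DWL = 680.625

Under competition P = MC = 23, so Q = (188 − 23)/5 = 33.
The monopolist equates marginal revenue to marginal cost: 188 − 10Q = 23, so Q = 16.5. From demand, P = 105.5.
DWL is the triangle between Q = 16.5 and Q = 33: ½·(33 − 16.5)·(105.5 − 23) = 680.625.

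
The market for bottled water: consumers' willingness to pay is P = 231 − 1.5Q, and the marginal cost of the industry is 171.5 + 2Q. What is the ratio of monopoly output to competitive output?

The monopolist equates marginal revenue to marginal cost: 231 − 3Q = 171.5 + 2Q, so Q = 11.9. From demand, P = 213.15.
Under competition P = MC: 231 − 1.5Q = 171.5 + 2Q ⇒ Q = 17, P = 205.5.
Ratio Q_m/Q_c = 11.9/17 = 0.7.

Q_m/Q_c = 0.7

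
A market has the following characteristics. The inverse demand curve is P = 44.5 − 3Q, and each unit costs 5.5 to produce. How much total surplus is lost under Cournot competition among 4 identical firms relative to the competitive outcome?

Competitive firms price at marginal cost: P = 5.5, giving Q = 13.
With 4 symmetric Cournot firms, each firm's FOC gives 44.5 − 15q = 5.5, so q = 2.6, Q = 4·2.6 = 10.4, and P = 13.3.
DWL is the triangle between Q = 10.4 and Q = 13: ½·(13 − 10.4)·(13.3 − 5.5) = 10.14.

DWL = 10.14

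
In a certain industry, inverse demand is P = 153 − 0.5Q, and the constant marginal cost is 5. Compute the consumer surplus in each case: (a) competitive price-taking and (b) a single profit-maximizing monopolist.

Under competition P = MC = 5, so Q = (153 − 5)/0.5 = 296.
CS = ½·(153 − 5)·296 = 21904.
A monopolist chooses Q where MR = MC. MR = 153 − Q; setting this equal to 5 gives Q = 148 and P = 79.
CS = ½·(153 − 79)·148 = 5476.

Competition: CS = 21904; Monopoly: CS = 5476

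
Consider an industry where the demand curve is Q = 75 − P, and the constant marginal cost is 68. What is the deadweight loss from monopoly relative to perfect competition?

Inverting demand: P = 75 − Q.
Competitive firms price at marginal cost: P = 68, giving Q = 7.
Monopoly sets MR = MC: 75 − 2Q = 68 ⇒ Q = 3.5, P = 75 − 3.5 = 71.5.
DWL is the triangle between Q = 3.5 and Q = 7: ½·(7 − 3.5)·(71.5 − 68) = 6.125.

DWL = 6.125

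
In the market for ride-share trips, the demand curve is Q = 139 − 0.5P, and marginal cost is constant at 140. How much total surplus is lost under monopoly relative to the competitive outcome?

Inverting demand: P = 278 − 2Q.
Under competition P = MC = 140, so Q = (278 − 140)/2 = 69.
The monopolist equates marginal revenue to marginal cost: 278 − 4Q = 140, so Q = 34.5. From demand, P = 209.
DWL is the triangle between Q = 34.5 and Q = 69: ½·(69 − 34.5)·(209 − 140) = 1190.25.

DWL = 1190.25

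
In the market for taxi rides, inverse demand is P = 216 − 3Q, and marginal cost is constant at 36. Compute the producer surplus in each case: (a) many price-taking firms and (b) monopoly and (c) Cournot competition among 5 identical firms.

Competition: PS = 0; Monopoly: PS = 2700; Cournot: PS = 1500

Under competition P = MC = 36, so Q = (216 − 36)/3 = 60.
PS = (36 − 36)·60 = 0.
A monopolist chooses Q where MR = MC. MR = 216 − 6Q; setting this equal to 36 gives Q = 30 and P = 126.
PS = (126 − 36)·30 = 2700.
In a 5-firm Cournot equilibrium, symmetry and the first-order condition give q = (216 − 36)/(18) = 10. So Q = 50 and P = 66.
PS = (66 − 36)·50 = 1500.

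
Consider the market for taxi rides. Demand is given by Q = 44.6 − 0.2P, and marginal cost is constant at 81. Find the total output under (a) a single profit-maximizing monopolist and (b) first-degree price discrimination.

Inverting demand: P = 223 − 5Q.
Monopoly sets MR = MC: 223 − 10Q = 81 ⇒ Q = 14.2, P = 223 − 5·14.2 = 152.
A perfectly discriminating monopolist sells every unit with P(Q) ≥ MC(Q), so output equals the competitive quantity Q = 28.4. Each buyer pays their reservation price, so CS = 0 and the firm captures all surplus.

Monopoly: Q = 14.2; Perfect PD: Q = 28.4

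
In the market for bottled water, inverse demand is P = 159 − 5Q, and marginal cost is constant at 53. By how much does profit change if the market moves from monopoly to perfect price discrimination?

Profit rises by 561.8

Monopoly sets MR = MC: 159 − 10Q = 53 ⇒ Q = 10.6, P = 159 − 5·10.6 = 106.
Profit = (106 − 53)·10.6 = 561.8.
A perfectly discriminating monopolist sells every unit with P(Q) ≥ MC(Q), so output equals the competitive quantity Q = 21.2. Each buyer pays their reservation price, so CS = 0 and the firm captures all surplus.
PS equals the full surplus area, 1123.6. Profit = 1123.6 = 1123.6.
Change in profit: 1123.6 − 561.8 = 561.8.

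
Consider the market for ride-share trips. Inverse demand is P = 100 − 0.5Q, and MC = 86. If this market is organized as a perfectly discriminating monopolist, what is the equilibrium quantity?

Q = 28

With perfect price discrimination, output is the efficient level Q = 28 (where demand meets MC), but every buyer pays their willingness to pay: CS = 0 and PS = total surplus.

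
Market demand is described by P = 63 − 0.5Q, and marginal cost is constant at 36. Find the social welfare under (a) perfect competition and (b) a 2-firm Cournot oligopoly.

Competition: TS = 729; Cournot: TS = 648

Competitive firms price at marginal cost: P = 36, giving Q = 54.
CS = ½·(63 − 36)·54 = 729; PS = (36 − 36)·54 = 0; TS = 729.
In a 2-firm Cournot equilibrium, symmetry and the first-order condition give q = (63 − 36)/(1.5) = 18. So Q = 36 and P = 45.
CS = ½·(63 − 45)·36 = 324; PS = (45 − 36)·36 = 324; TS = 648.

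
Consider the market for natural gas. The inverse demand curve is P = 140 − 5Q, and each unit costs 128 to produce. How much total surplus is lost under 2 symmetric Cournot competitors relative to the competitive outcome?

Competitive firms price at marginal cost: P = 128, giving Q = 2.4.
With 2 symmetric Cournot firms, each firm's FOC gives 140 − 15q = 128, so q = 0.8, Q = 2·0.8 = 1.6, and P = 132.
DWL is the triangle between Q = 1.6 and Q = 2.4: ½·(2.4 − 1.6)·(132 − 128) = 1.6.

DWL = 1.6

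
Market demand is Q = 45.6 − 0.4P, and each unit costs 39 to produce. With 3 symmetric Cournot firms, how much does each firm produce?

Inverting demand: P = 114 − 2.5Q.
In a 3-firm Cournot equilibrium, symmetry and the first-order condition give q = (114 − 39)/(10) = 7.5. So Q = 22.5 and P = 57.75.

q_i = 7.5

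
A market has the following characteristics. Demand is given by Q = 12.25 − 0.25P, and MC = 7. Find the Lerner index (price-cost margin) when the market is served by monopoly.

Inverting demand: P = 49 − 4Q.
A monopolist chooses Q where MR = MC. MR = 49 − 8Q; setting this equal to 7 gives Q = 5.25 and P = 28.
Lerner index = (P − MC)/P = (28 − 7)/28 = 0.75.

Lerner index = 0.75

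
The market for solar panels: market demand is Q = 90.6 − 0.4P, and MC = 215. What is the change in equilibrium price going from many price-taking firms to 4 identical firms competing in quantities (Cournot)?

Inverting demand: P = 226.5 − 2.5Q.
Under competition P = MC = 215, so Q = (226.5 − 215)/2.5 = 4.6.
In a 4-firm Cournot equilibrium, symmetry and the first-order condition give q = (226.5 − 215)/(12.5) = 0.92. So Q = 3.68 and P = 217.3.
Change in equilibrium price: 217.3 − 215 = 2.3.

P rises by 2.3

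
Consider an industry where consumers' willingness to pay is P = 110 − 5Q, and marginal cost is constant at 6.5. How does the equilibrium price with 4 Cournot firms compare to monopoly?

Cournot: P = 27.2; Monopoly: P = 58.25

In a 4-firm Cournot equilibrium, symmetry and the first-order condition give q = (110 − 6.5)/(25) = 4.14. So Q = 16.56 and P = 27.2.
Monopoly sets MR = MC: 110 − 10Q = 6.5 ⇒ Q = 10.35, P = 110 − 5·10.35 = 58.25.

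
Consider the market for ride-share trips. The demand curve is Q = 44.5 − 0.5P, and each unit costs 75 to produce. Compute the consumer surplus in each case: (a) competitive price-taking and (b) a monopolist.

Inverting demand: P = 89 − 2Q.
Under competition P = MC = 75, so Q = (89 − 75)/2 = 7.
CS = ½·(89 − 75)·7 = 49.
A monopolist chooses Q where MR = MC. MR = 89 − 4Q; setting this equal to 75 gives Q = 3.5 and P = 82.
CS = ½·(89 − 82)·3.5 = 12.25.

Competition: CS = 49; Monopoly: CS = 12.25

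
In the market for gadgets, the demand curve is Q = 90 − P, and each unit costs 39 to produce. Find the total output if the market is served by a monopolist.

Inverting demand: P = 90 − Q.
A monopolist chooses Q where MR = MC. MR = 90 − 2Q; setting this equal to 39 gives Q = 25.5 and P = 64.5.

Q = 25.5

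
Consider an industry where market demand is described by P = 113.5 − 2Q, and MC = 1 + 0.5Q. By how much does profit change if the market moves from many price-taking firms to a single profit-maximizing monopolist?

π rises by 900

Under competition P = MC: 113.5 − 2Q = 1 + 0.5Q ⇒ Q = 45, P = 23.5.
Profit = 23.5·45 − (1·45 + ½·0.5·45²) = 506.25.
The monopolist equates marginal revenue to marginal cost: 113.5 − 4Q = 1 + 0.5Q, so Q = 25. From demand, P = 63.5.
Profit = 63.5·25 − (1·25 + ½·0.5·25²) = 1406.25.
Change in profit: 1406.25 − 506.25 = 900.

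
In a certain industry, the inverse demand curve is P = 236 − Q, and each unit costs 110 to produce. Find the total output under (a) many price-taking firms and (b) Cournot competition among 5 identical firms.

Under competition P = MC = 110, so Q = (236 − 110)/1 = 126.
With 5 symmetric Cournot firms, each firm's FOC gives 236 − 6q = 110, so q = 21, Q = 5·21 = 105, and P = 131.

Competition: Q = 126; Cournot: Q = 105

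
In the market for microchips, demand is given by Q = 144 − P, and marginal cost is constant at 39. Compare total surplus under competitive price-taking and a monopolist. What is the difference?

Total surplus falls by 1378.125

Inverting demand: P = 144 − Q.
Competitive firms price at marginal cost: P = 39, giving Q = 105.
CS = ½·(144 − 39)·105 = 5512.5; PS = (39 − 39)·105 = 0; TS = 5512.5.
A monopolist chooses Q where MR = MC. MR = 144 − 2Q; setting this equal to 39 gives Q = 52.5 and P = 91.5.
CS = ½·(144 − 91.5)·52.5 = 1378.125; PS = (91.5 − 39)·52.5 = 2756.25; TS = 4134.375.
Change in total surplus: 4134.375 − 5512.5 = −1378.125.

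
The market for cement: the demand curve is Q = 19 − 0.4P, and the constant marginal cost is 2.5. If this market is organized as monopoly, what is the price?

P = 25

Inverting demand: P = 47.5 − 2.5Q.
Monopoly sets MR = MC: 47.5 − 5Q = 2.5 ⇒ Q = 9, P = 47.5 − 2.5·9 = 25.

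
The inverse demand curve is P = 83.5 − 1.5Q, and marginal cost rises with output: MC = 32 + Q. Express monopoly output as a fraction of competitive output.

Q_m/Q_c = 0.625

A monopolist chooses Q where MR = MC. MR = 83.5 − 3Q; setting this equal to 32 + Q gives Q = 12.875 and P = 1027/16.
Under competition P = MC: 83.5 − 1.5Q = 32 + Q ⇒ Q = 20.6, P = 52.6.
Ratio Q_m/Q_c = 12.875/20.6 = 0.625.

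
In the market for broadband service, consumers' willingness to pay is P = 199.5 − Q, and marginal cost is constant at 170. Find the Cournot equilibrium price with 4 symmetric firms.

P = 175.9

With 4 symmetric Cournot firms, each firm's FOC gives 199.5 − 5q = 170, so q = 5.9, Q = 4·5.9 = 23.6, and P = 175.9.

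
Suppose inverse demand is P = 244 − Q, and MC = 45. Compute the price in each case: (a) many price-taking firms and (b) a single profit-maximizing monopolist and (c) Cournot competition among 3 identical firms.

Under competition P = MC = 45, so Q = (244 − 45)/1 = 199.
Monopoly sets MR = MC: 244 − 2Q = 45 ⇒ Q = 99.5, P = 244 − 99.5 = 144.5.
Cournot with 3 identical firms: the symmetric best-response condition is 244 − 4q = 45. Each firm produces q = 49.75, total output Q = 149.25, price P = 94.75.

Competition: P = 45; Monopoly: P = 144.5; Cournot: P = 94.75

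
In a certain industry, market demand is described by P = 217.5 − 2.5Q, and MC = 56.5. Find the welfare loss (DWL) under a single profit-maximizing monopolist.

DWL = 1296.05

Under competition P = MC = 56.5, so Q = (217.5 − 56.5)/2.5 = 64.4.
A monopolist chooses Q where MR = MC. MR = 217.5 − 5Q; setting this equal to 56.5 gives Q = 32.2 and P = 137.
DWL is the triangle between Q = 32.2 and Q = 64.4: ½·(64.4 − 32.2)·(137 − 56.5) = 1296.05.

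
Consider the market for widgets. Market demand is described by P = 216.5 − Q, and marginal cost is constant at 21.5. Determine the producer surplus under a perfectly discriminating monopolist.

Under first-degree price discrimination the firm charges each unit its demand price and produces up to where P = MC, i.e. Q = 195. Consumer surplus is zero; producer surplus equals total surplus.
PS = ½·(216.5 − 21.5)·195 = 19012.5.

PS = 19012.5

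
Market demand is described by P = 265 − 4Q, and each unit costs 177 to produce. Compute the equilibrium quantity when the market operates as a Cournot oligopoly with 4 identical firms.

Q = 17.6

With 4 symmetric Cournot firms, each firm's FOC gives 265 − 20q = 177, so q = 4.4, Q = 4·4.4 = 17.6, and P = 194.6.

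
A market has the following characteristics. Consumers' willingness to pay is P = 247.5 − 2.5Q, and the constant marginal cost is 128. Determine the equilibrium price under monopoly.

P = 187.75

The monopolist equates marginal revenue to marginal cost: 247.5 − 5Q = 128, so Q = 23.9. From demand, P = 187.75.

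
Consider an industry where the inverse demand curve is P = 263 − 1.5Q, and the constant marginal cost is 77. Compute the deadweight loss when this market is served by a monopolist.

Under competition P = MC = 77, so Q = (263 − 77)/1.5 = 124.
A monopolist chooses Q where MR = MC. MR = 263 − 3Q; setting this equal to 77 gives Q = 62 and P = 170.
DWL is the triangle between Q = 62 and Q = 124: ½·(124 − 62)·(170 − 77) = 2883.

DWL = 2883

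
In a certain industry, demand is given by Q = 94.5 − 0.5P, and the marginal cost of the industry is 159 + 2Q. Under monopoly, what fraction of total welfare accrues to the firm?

PS/TS = 0.75

Inverting demand: P = 189 − 2Q.
Monopoly sets MR = MC: 189 − 4Q = 159 + 2Q ⇒ Q = 5, P = 189 − 2·5 = 179.
CS = ½·(189 − 179)·5 = 25.
PS = P·Q − VC(Q) = 179·5 − (159·5 + ½·2·5²) = 75.
Share captured = PS/TS = 75/100 = 0.75.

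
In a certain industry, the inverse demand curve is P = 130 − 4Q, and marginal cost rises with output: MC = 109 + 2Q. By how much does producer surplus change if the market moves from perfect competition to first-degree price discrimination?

PS rises by 24.5

Competitive equilibrium sets price equal to marginal cost: 130 − 4Q = 109 + 2Q, so Q = 3.5 and P = 116.
PS = P·Q − VC(Q) = 116·3.5 − (109·3.5 + ½·2·3.5²) = 12.25.
Under first-degree price discrimination the firm charges each unit its demand price and produces up to where P = MC, i.e. Q = 3.5. Consumer surplus is zero; producer surplus equals total surplus.
PS = ½·(130 − 109)·3.5 = 36.75.
Change in producer surplus: 36.75 − 12.25 = 24.5.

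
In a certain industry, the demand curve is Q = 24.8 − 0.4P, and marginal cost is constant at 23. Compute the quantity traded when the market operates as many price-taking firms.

Inverting demand: P = 62 − 2.5Q.
Under competition P = MC = 23, so Q = (62 − 23)/2.5 = 15.6.

Q = 15.6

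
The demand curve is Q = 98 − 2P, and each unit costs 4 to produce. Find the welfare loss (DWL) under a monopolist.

Inverting demand: P = 49 − 0.5Q.
Perfect competition: P = MC = 4, so 49 − 0.5Q = 4 and Q = 90.
Monopoly sets MR = MC: 49 − Q = 4 ⇒ Q = 45, P = 49 − 0.5·45 = 26.5.
DWL is the triangle between Q = 45 and Q = 90: ½·(90 − 45)·(26.5 − 4) = 506.25.

DWL = 506.25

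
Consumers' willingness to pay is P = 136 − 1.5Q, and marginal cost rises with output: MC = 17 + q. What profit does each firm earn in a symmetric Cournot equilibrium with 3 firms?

Cournot with 3 identical firms: the symmetric best-response condition is 136 − 6q = 17 + q. Each firm produces q = 17, total output Q = 51, price P = 59.5.
Each firm's profit = 59.5·17 − (17·17 + ½·1·17²) = 578.

π_i = 578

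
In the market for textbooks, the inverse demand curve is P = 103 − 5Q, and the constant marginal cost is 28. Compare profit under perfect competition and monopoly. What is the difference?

π rises by 281.25

Competitive firms price at marginal cost: P = 28, giving Q = 15.
Profit = (28 − 28)·15 = 0.
A monopolist chooses Q where MR = MC. MR = 103 − 10Q; setting this equal to 28 gives Q = 7.5 and P = 65.5.
Profit = (65.5 − 28)·7.5 = 281.25.
Change in profit: 281.25 − 0 = 281.25.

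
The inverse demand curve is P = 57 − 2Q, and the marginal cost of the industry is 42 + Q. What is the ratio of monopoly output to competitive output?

A monopolist chooses Q where MR = MC. MR = 57 − 4Q; setting this equal to 42 + Q gives Q = 3 and P = 51.
Under competition P = MC: 57 − 2Q = 42 + Q ⇒ Q = 5, P = 47.
Ratio Q_m/Q_c = 3/5 = 0.6.

Q_m/Q_c = 0.6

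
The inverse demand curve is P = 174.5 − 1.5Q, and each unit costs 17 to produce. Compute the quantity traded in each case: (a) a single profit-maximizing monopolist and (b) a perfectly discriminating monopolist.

Monopoly sets MR = MC: 174.5 − 3Q = 17 ⇒ Q = 52.5, P = 174.5 − 1.5·52.5 = 95.75.
Under first-degree price discrimination the firm charges each unit its demand price and produces up to where P = MC, i.e. Q = 105. Consumer surplus is zero; producer surplus equals total surplus.

Monopoly: Q = 52.5; Perfect PD: Q = 105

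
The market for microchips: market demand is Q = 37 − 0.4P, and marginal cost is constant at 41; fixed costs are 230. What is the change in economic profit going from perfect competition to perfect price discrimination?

Economic profit rises by 530.45

Inverting demand: P = 92.5 − 2.5Q.
Under competition P = MC = 41, so Q = (92.5 − 41)/2.5 = 20.6.
Profit = (41 − 41)·20.6 − 230 = −230.
With perfect price discrimination, output is the efficient level Q = 20.6 (where demand meets MC), but every buyer pays their willingness to pay: CS = 0 and PS = total surplus.
PS equals the full surplus area, 530.45. Profit = 530.45 − 230 = 300.45.
Change in economic profit: 300.45 − −230 = 530.45.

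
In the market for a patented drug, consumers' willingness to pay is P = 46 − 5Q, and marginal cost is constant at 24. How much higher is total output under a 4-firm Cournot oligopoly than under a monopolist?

The monopolist equates marginal revenue to marginal cost: 46 − 10Q = 24, so Q = 2.2. From demand, P = 35.
In a 4-firm Cournot equilibrium, symmetry and the first-order condition give q = (46 − 24)/(25) = 0.88. So Q = 3.52 and P = 28.4.
Change in total output: 3.52 − 2.2 = 1.32.

Total output rises by 1.32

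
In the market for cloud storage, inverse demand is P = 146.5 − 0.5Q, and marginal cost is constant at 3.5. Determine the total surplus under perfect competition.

TS = 20449

Perfect competition: P = MC = 3.5, so 146.5 − 0.5Q = 3.5 and Q = 286.
CS = ½·(146.5 − 3.5)·286 = 20449; PS = (3.5 − 3.5)·286 = 0; TS = 20449.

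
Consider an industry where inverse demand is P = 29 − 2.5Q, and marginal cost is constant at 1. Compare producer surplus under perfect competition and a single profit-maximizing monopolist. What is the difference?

PS rises by 78.4

Under competition P = MC = 1, so Q = (29 − 1)/2.5 = 11.2.
PS = (1 − 1)·11.2 = 0.
Monopoly sets MR = MC: 29 − 5Q = 1 ⇒ Q = 5.6, P = 29 − 2.5·5.6 = 15.
PS = (15 − 1)·5.6 = 78.4.
Change in producer surplus: 78.4 − 0 = 78.4.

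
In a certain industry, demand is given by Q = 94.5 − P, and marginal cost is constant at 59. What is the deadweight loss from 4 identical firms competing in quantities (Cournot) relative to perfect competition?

Inverting demand: P = 94.5 − Q.
Competitive firms price at marginal cost: P = 59, giving Q = 35.5.
In a 4-firm Cournot equilibrium, symmetry and the first-order condition give q = (94.5 − 59)/(5) = 7.1. So Q = 28.4 and P = 66.1.
DWL is the triangle between Q = 28.4 and Q = 35.5: ½·(35.5 − 28.4)·(66.1 − 59) = 25.205.

DWL = 25.205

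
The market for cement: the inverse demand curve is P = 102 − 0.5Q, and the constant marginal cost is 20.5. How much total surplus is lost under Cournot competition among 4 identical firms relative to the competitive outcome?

DWL = 265.69

Perfect competition: P = MC = 20.5, so 102 − 0.5Q = 20.5 and Q = 163.
Cournot with 4 identical firms: the symmetric best-response condition is 102 − 2.5q = 20.5. Each firm produces q = 32.6, total output Q = 130.4, price P = 36.8.
DWL is the triangle between Q = 130.4 and Q = 163: ½·(163 − 130.4)·(36.8 − 20.5) = 265.69.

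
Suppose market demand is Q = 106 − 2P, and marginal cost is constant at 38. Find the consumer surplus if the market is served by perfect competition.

Inverting demand: P = 53 − 0.5Q.
Competitive firms price at marginal cost: P = 38, giving Q = 30.
CS = ½·(53 − 38)·30 = 225.

CS = 225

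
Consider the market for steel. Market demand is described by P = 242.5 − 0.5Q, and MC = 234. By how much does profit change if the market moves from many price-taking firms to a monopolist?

Perfect competition: P = MC = 234, so 242.5 − 0.5Q = 234 and Q = 17.
Profit = (234 − 234)·17 = 0.
Monopoly sets MR = MC: 242.5 − Q = 234 ⇒ Q = 8.5, P = 242.5 − 0.5·8.5 = 238.25.
Profit = (238.25 − 234)·8.5 = 36.125.
Change in profit: 36.125 − 0 = 36.125.

Profit rises by 36.125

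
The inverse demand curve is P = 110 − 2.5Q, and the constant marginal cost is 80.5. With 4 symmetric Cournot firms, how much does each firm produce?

In a 4-firm Cournot equilibrium, symmetry and the first-order condition give q = (110 − 80.5)/(12.5) = 2.36. So Q = 9.44 and P = 86.4.

q_i = 2.36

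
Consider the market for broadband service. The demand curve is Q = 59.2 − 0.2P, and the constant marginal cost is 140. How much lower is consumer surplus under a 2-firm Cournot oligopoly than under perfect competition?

Inverting demand: P = 296 − 5Q.
Perfect competition: P = MC = 140, so 296 − 5Q = 140 and Q = 31.2.
CS = ½·(296 − 140)·31.2 = 2433.6.
With 2 symmetric Cournot firms, each firm's FOC gives 296 − 15q = 140, so q = 10.4, Q = 2·10.4 = 20.8, and P = 192.
CS = ½·(296 − 192)·20.8 = 1081.6.
Change in consumer surplus: 1081.6 − 2433.6 = −1352.

CS falls by 1352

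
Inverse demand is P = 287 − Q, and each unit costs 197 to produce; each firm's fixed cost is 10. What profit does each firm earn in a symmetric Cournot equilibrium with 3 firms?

In a 3-firm Cournot equilibrium, symmetry and the first-order condition give q = (287 − 197)/(4) = 22.5. So Q = 67.5 and P = 219.5.
Each firm's profit = (219.5 − 197)·22.5 − 10 = 496.25.

π_i = 496.25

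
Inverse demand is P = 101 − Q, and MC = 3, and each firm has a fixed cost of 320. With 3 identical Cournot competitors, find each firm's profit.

Cournot with 3 identical firms: the symmetric best-response condition is 101 − 4q = 3. Each firm produces q = 24.5, total output Q = 73.5, price P = 27.5.
Each firm's profit = (27.5 − 3)·24.5 − 320 = 280.25.

π_i = 280.25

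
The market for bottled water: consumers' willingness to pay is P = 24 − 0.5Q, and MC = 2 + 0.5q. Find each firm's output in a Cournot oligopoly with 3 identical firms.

With 3 symmetric Cournot firms, each firm's FOC gives 24 − 2q = 2 + 0.5q, so q = 8.8, Q = 3·8.8 = 26.4, and P = 10.8.

q_i = 8.8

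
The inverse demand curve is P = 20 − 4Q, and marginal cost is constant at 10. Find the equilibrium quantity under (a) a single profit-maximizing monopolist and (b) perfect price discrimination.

The monopolist equates marginal revenue to marginal cost: 20 − 8Q = 10, so Q = 1.25. From demand, P = 15.
Under first-degree price discrimination the firm charges each unit its demand price and produces up to where P = MC, i.e. Q = 2.5. Consumer surplus is zero; producer surplus equals total surplus.

Monopoly: Q = 1.25; Perfect PD: Q = 2.5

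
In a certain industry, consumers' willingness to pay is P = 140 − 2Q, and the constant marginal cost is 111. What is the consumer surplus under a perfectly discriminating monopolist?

With perfect price discrimination, output is the efficient level Q = 14.5 (where demand meets MC), but every buyer pays their willingness to pay: CS = 0 and PS = total surplus.
CS = 0.

CS = 0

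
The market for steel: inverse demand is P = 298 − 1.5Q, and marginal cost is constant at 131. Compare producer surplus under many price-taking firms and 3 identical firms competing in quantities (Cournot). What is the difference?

Competitive firms price at marginal cost: P = 131, giving Q = 334/3.
PS = (131 − 131)·334/3 = 0.
Cournot with 3 identical firms: the symmetric best-response condition is 298 − 6q = 131. Each firm produces q = 167/6, total output Q = 83.5, price P = 172.75.
PS = (172.75 − 131)·83.5 = 3486.125.
Change in producer surplus: 3486.125 − 0 = 3486.125.

PS rises by 3486.125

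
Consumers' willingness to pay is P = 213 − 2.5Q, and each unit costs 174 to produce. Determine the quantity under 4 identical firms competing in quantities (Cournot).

Q = 12.48

Cournot with 4 identical firms: the symmetric best-response condition is 213 − 12.5q = 174. Each firm produces q = 3.12, total output Q = 12.48, price P = 181.8.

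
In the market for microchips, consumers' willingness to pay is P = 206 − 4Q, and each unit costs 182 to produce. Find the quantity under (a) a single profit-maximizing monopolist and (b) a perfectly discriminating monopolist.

Monopoly: Q = 3; Perfect PD: Q = 6

Monopoly sets MR = MC: 206 − 8Q = 182 ⇒ Q = 3, P = 206 − 4·3 = 194.
Under first-degree price discrimination the firm charges each unit its demand price and produces up to where P = MC, i.e. Q = 6. Consumer surplus is zero; producer surplus equals total surplus.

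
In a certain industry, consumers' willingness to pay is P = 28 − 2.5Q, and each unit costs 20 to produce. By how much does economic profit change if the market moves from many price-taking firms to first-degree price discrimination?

Economic profit rises by 12.8

Competitive firms price at marginal cost: P = 20, giving Q = 3.2.
Profit = (20 − 20)·3.2 = 0.
With perfect price discrimination, output is the efficient level Q = 3.2 (where demand meets MC), but every buyer pays their willingness to pay: CS = 0 and PS = total surplus.
PS equals the full surplus area, 12.8. Profit = 12.8 = 12.8.
Change in economic profit: 12.8 − 0 = 12.8.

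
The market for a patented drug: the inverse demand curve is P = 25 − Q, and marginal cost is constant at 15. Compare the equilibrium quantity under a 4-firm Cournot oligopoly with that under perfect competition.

Cournot with 4 identical firms: the symmetric best-response condition is 25 − 5q = 15. Each firm produces q = 2, total output Q = 8, price P = 17.
Under competition P = MC = 15, so Q = (25 − 15)/1 = 10.

Cournot: Q = 8; Competition: Q = 10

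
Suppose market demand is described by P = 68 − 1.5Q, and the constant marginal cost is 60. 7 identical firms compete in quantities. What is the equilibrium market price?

P = 61

In a 7-firm Cournot equilibrium, symmetry and the first-order condition give q = (68 − 60)/(12) = 2/3. So Q = 14/3 and P = 61.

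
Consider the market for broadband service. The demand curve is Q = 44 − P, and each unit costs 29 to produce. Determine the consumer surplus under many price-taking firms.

CS = 112.5

Inverting demand: P = 44 − Q.
Competitive firms price at marginal cost: P = 29, giving Q = 15.
CS = ½·(44 − 29)·15 = 112.5.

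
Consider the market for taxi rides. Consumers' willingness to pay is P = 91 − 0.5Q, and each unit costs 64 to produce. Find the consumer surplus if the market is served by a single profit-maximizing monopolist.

CS = 182.25

The monopolist equates marginal revenue to marginal cost: 91 − Q = 64, so Q = 27. From demand, P = 77.5.
CS = ½·(91 − 77.5)·27 = 182.25.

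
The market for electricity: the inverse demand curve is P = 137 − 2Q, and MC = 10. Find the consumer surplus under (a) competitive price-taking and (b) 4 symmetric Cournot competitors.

Under competition P = MC = 10, so Q = (137 − 10)/2 = 63.5.
CS = ½·(137 − 10)·63.5 = 4032.25.
In a 4-firm Cournot equilibrium, symmetry and the first-order condition give q = (137 − 10)/(10) = 12.7. So Q = 50.8 and P = 35.4.
CS = ½·(137 − 35.4)·50.8 = 2580.64.

Competition: CS = 4032.25; Cournot: CS = 2580.64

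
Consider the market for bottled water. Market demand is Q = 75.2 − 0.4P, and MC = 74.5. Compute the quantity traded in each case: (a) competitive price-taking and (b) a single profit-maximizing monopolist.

Competition: Q = 45.4; Monopoly: Q = 22.7

Inverting demand: P = 188 − 2.5Q.
Under competition P = MC = 74.5, so Q = (188 − 74.5)/2.5 = 45.4.
Monopoly sets MR = MC: 188 − 5Q = 74.5 ⇒ Q = 22.7, P = 188 − 2.5·22.7 = 131.25.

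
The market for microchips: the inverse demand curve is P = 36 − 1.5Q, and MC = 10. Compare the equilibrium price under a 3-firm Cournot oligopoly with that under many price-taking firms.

In a 3-firm Cournot equilibrium, symmetry and the first-order condition give q = (36 − 10)/(6) = 13/3. So Q = 13 and P = 16.5.
Competitive firms price at marginal cost: P = 10, giving Q = 52/3.

Cournot: P = 16.5; Competition: P = 10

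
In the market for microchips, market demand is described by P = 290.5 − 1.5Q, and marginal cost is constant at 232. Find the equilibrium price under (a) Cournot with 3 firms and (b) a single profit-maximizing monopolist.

With 3 symmetric Cournot firms, each firm's FOC gives 290.5 − 6q = 232, so q = 9.75, Q = 3·9.75 = 29.25, and P = 246.625.
Monopoly sets MR = MC: 290.5 − 3Q = 232 ⇒ Q = 19.5, P = 290.5 − 1.5·19.5 = 261.25.

Cournot: P = 246.625; Monopoly: P = 261.25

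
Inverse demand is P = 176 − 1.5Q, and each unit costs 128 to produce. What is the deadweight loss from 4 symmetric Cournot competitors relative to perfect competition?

Competitive firms price at marginal cost: P = 128, giving Q = 32.
With 4 symmetric Cournot firms, each firm's FOC gives 176 − 7.5q = 128, so q = 6.4, Q = 4·6.4 = 25.6, and P = 137.6.
DWL is the triangle between Q = 25.6 and Q = 32: ½·(32 − 25.6)·(137.6 − 128) = 30.72.

DWL = 30.72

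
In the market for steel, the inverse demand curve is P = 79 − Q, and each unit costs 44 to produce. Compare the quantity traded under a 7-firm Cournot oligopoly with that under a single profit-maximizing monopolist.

Cournot: Q = 30.625; Monopoly: Q = 17.5

Cournot with 7 identical firms: the symmetric best-response condition is 79 − 8q = 44. Each firm produces q = 4.375, total output Q = 30.625, price P = 48.375.
The monopolist equates marginal revenue to marginal cost: 79 − 2Q = 44, so Q = 17.5. From demand, P = 61.5.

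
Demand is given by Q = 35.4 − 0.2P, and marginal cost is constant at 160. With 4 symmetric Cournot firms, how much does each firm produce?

Inverting demand: P = 177 − 5Q.
With 4 symmetric Cournot firms, each firm's FOC gives 177 − 25q = 160, so q = 0.68, Q = 4·0.68 = 2.72, and P = 163.4.

q_i = 0.68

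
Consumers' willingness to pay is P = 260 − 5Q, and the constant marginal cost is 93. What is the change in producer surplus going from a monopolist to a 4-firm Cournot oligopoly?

Producer surplus falls by 502.002

Monopoly sets MR = MC: 260 − 10Q = 93 ⇒ Q = 16.7, P = 260 − 5·16.7 = 176.5.
PS = (176.5 − 93)·16.7 = 1394.45.
With 4 symmetric Cournot firms, each firm's FOC gives 260 − 25q = 93, so q = 6.68, Q = 4·6.68 = 26.72, and P = 126.4.
PS = (126.4 − 93)·26.72 = 892.448.
Change in producer surplus: 892.448 − 1394.45 = −502.002.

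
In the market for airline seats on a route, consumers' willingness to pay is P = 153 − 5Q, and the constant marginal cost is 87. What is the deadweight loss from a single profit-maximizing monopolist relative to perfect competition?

DWL = 108.9

Competitive firms price at marginal cost: P = 87, giving Q = 13.2.
The monopolist equates marginal revenue to marginal cost: 153 − 10Q = 87, so Q = 6.6. From demand, P = 120.
DWL is the triangle between Q = 6.6 and Q = 13.2: ½·(13.2 − 6.6)·(120 − 87) = 108.9.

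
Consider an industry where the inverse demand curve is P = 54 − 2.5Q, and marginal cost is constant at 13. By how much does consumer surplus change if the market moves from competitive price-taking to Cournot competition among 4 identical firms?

CS falls by 121.032

Competitive firms price at marginal cost: P = 13, giving Q = 16.4.
CS = ½·(54 − 13)·16.4 = 336.2.
In a 4-firm Cournot equilibrium, symmetry and the first-order condition give q = (54 − 13)/(12.5) = 3.28. So Q = 13.12 and P = 21.2.
CS = ½·(54 − 21.2)·13.12 = 215.168.
Change in consumer surplus: 215.168 − 336.2 = −121.032.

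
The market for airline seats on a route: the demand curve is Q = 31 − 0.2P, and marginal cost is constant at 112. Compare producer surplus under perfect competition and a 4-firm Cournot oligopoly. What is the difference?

Inverting demand: P = 155 − 5Q.
Perfect competition: P = MC = 112, so 155 − 5Q = 112 and Q = 8.6.
PS = (112 − 112)·8.6 = 0.
With 4 symmetric Cournot firms, each firm's FOC gives 155 − 25q = 112, so q = 1.72, Q = 4·1.72 = 6.88, and P = 120.6.
PS = (120.6 − 112)·6.88 = 59.168.
Change in producer surplus: 59.168 − 0 = 59.168.

Producer surplus rises by 59.168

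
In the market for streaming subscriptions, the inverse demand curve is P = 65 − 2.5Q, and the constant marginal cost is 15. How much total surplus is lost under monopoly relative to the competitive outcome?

Competitive firms price at marginal cost: P = 15, giving Q = 20.
The monopolist equates marginal revenue to marginal cost: 65 − 5Q = 15, so Q = 10. From demand, P = 40.
DWL is the triangle between Q = 10 and Q = 20: ½·(20 − 10)·(40 − 15) = 125.

DWL = 125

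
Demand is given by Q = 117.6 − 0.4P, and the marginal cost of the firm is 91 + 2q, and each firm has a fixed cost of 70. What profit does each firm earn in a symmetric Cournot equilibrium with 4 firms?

π_i = 616

Inverting demand: P = 294 − 2.5Q.
With 4 symmetric Cournot firms, each firm's FOC gives 294 − 12.5q = 91 + 2q, so q = 14, Q = 4·14 = 56, and P = 154.
Each firm's profit = 154·14 − (91·14 + ½·2·14²) − 70 = 616.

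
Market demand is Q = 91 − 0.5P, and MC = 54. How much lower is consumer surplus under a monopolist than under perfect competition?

CS falls by 3072

Inverting demand: P = 182 − 2Q.
Perfect competition: P = MC = 54, so 182 − 2Q = 54 and Q = 64.
CS = ½·(182 − 54)·64 = 4096.
The monopolist equates marginal revenue to marginal cost: 182 − 4Q = 54, so Q = 32. From demand, P = 118.
CS = ½·(182 − 118)·32 = 1024.
Change in consumer surplus: 1024 − 4096 = −3072.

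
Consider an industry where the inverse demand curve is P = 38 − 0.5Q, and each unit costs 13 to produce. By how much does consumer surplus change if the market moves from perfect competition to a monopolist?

CS falls by 468.75

Under competition P = MC = 13, so Q = (38 − 13)/0.5 = 50.
CS = ½·(38 − 13)·50 = 625.
The monopolist equates marginal revenue to marginal cost: 38 − Q = 13, so Q = 25. From demand, P = 25.5.
CS = ½·(38 − 25.5)·25 = 156.25.
Change in consumer surplus: 156.25 − 625 = −468.75.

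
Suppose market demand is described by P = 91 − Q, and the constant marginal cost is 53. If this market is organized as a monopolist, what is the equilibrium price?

P = 72

Monopoly sets MR = MC: 91 − 2Q = 53 ⇒ Q = 19, P = 91 − 19 = 72.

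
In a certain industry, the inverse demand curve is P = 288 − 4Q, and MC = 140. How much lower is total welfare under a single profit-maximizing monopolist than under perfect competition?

Total welfare falls by 684.5

Perfect competition: P = MC = 140, so 288 − 4Q = 140 and Q = 37.
CS = ½·(288 − 140)·37 = 2738; PS = (140 − 140)·37 = 0; TS = 2738.
The monopolist equates marginal revenue to marginal cost: 288 − 8Q = 140, so Q = 18.5. From demand, P = 214.
CS = ½·(288 − 214)·18.5 = 684.5; PS = (214 − 140)·18.5 = 1369; TS = 2053.5.
Change in total welfare: 2053.5 − 2738 = −684.5.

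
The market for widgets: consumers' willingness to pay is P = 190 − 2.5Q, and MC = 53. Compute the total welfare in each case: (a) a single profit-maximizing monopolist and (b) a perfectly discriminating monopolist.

Monopoly: TS = 2815.35; Perfect PD: TS = 3753.8

Monopoly sets MR = MC: 190 − 5Q = 53 ⇒ Q = 27.4, P = 190 − 2.5·27.4 = 121.5.
CS = ½·(190 − 121.5)·27.4 = 938.45; PS = (121.5 − 53)·27.4 = 1876.9; TS = 2815.35.
With perfect price discrimination, output is the efficient level Q = 54.8 (where demand meets MC), but every buyer pays their willingness to pay: CS = 0 and PS = total surplus.
TS = 3753.8 (equal to competitive TS).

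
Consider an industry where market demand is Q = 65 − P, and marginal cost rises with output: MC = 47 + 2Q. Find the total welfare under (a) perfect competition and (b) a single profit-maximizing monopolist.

Competition: TS = 54; Monopoly: TS = 50.625

Inverting demand: P = 65 − Q.
Competitive equilibrium sets price equal to marginal cost: 65 − Q = 47 + 2Q, so Q = 6 and P = 59.
CS = ½·(65 − 59)·6 = 18; PS = (59·6 − 47·6 − ½·2·6²) = 36; TS = 54.
Monopoly sets MR = MC: 65 − 2Q = 47 + 2Q ⇒ Q = 4.5, P = 65 − 4.5 = 60.5.
CS = ½·(65 − 60.5)·4.5 = 10.125; PS = (60.5·4.5 − 47·4.5 − ½·2·4.5²) = 40.5; TS = 50.625.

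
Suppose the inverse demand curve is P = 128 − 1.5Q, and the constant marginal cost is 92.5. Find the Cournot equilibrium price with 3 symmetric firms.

P = 101.375

With 3 symmetric Cournot firms, each firm's FOC gives 128 − 6q = 92.5, so q = 71/12, Q = 3·71/12 = 17.75, and P = 101.375.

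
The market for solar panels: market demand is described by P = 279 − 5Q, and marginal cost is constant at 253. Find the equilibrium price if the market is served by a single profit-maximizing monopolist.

Monopoly sets MR = MC: 279 − 10Q = 253 ⇒ Q = 2.6, P = 279 − 5·2.6 = 266.

P = 266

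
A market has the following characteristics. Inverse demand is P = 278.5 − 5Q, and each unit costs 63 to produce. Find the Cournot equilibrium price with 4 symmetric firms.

P = 106.1

With 4 symmetric Cournot firms, each firm's FOC gives 278.5 − 25q = 63, so q = 8.62, Q = 4·8.62 = 34.48, and P = 106.1.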